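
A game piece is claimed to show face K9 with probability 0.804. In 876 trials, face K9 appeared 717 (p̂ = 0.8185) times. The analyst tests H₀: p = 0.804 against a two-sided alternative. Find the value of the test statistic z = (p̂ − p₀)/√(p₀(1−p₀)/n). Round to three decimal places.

p̂ = 717/876 ≈ 0.81849.
SE = √(p₀(1−p₀)/n) = √(0.15758/876) = 0.01341.
z = (0.81849 − 0.804)/0.01341 = 0.01449/0.01341 = 1.081.
p-value = 2·P(Z > 1.081) ≈ 0.2799.

z = 1.081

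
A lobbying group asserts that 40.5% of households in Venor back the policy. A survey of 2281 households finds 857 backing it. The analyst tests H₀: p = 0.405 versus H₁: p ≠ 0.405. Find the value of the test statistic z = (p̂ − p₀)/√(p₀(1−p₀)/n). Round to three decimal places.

p̂ = 857/2281 = 0.37571.
Under H₀, SE = √(0.405·0.595/2281) = √(0.000105644) = 0.01028.
z = (0.37571 − 0.405)/0.01028 = -0.02929/0.01028 = -2.849.
p-value = 2·P(Z > 2.849) ≈ 0.0044.

z = -2.849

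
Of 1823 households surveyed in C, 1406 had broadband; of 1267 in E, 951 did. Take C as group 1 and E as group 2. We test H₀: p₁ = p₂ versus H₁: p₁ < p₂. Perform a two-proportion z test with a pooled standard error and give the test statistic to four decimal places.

z = 1.3282

p̂₁ = 1406/1823 ≈ 0.7712562, p̂₂ = 951/1267 ≈ 0.7505919.
Pooled p̂ = (1406+951)/(1823+1267) = 2357/3090 = 0.7627832.
SE = √(p̂(1−p̂)(1/n₁+1/n₂)) = √(0.7627832·0.2372168·0.00133781) = √(0.00024207) = 0.0155586.
z = (0.7712562 − 0.7505919)/0.0155586 = 0.0206643/0.0155586 = 1.3282.
p-value = P(Z < 1.328) ≈ 0.9079.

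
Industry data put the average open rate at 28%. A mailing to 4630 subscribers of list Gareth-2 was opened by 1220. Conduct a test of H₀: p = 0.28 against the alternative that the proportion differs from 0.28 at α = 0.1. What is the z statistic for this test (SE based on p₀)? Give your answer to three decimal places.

z = -2.501

p̂ = 1220/4630 = 0.263499.
Under H₀, SE = √(0.28·0.72/4630) = √(4.35421e-05) = 0.006599.
z = (0.263499 − 0.28)/0.006599 = -0.016501/0.006599 = -2.501.
Two-sided p-value ≈ 2·Φ(−2.501) = 0.0124; since p < α = 0.1, reject H₀.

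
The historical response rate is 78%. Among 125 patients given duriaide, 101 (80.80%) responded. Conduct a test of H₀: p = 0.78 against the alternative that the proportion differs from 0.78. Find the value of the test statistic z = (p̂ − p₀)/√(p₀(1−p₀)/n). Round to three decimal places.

z = 0.756

p̂ = 101/125 ≈ 0.80800.
Standard error under H₀: √(0.78×0.22/125) = 0.03705.
z = (0.80800 − 0.78)/0.03705 = 0.02800/0.03705 = 0.756.
p-value = 2·P(Z > 0.756) ≈ 0.4498.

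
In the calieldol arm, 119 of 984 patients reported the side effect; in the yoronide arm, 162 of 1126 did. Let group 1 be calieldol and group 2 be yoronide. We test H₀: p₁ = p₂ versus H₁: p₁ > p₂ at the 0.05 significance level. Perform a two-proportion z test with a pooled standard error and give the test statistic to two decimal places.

z = -1.55

p̂₁ = 119/984 ≈ 0.1209, p̂₂ = 162/1126 ≈ 0.1439.
Pooled p̂ = (119+162)/(984+1126) = 281/2110 = 0.1332.
SE = √(p̂(1−p̂)(1/n₁+1/n₂)) = √(0.1332·0.8668·0.00190436) = √(0.000219839) = 0.0148.
z = (0.1209 − 0.1439)/0.0148 = -0.0230/0.0148 = -1.55.
p-value = P(Z > -1.547) ≈ 0.9391, so at α = 0.05 we fail to reject H₀.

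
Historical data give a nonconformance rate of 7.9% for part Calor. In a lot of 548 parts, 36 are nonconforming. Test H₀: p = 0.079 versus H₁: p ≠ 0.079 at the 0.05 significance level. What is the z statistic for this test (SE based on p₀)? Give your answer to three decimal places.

z = -1.155

p̂ = 36/548 = 0.06569.
Standard error under H₀: √(0.079×0.921/548) = 0.01152.
z = (0.06569 − 0.079)/0.01152 = -0.01331/0.01152 = -1.155.
p-value = 2·P(Z > 1.155) ≈ 0.2482; since p > α = 0.05, fail to reject H₀.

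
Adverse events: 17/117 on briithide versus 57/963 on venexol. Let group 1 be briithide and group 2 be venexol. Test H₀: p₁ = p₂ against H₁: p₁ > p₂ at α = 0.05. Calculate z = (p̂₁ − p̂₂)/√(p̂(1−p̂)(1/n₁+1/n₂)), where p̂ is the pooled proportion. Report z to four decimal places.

z = 3.4814

p̂₁ = 17/117 ≈ 0.145299, p̂₂ = 57/963 ≈ 0.059190.
Pooled p̂ = (17+57)/(117+963) = 74/1080 = 0.068519.
SE = √(p̂(1−p̂)(1/n₁+1/n₂)) = √(0.068519·0.931481·0.00958543) = √(0.000611778) = 0.024734.
z = (0.145299 − 0.059190)/0.024734 = 0.086109/0.024734 = 3.4814.
p-value = P(Z > 3.481) ≈ 0.0002, so at α = 0.05 we reject H₀.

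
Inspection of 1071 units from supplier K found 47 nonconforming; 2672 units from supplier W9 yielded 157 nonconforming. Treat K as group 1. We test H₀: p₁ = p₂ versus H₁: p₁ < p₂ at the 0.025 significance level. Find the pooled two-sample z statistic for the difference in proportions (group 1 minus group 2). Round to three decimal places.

p̂₁ = 47/1071 ≈ 0.04388, p̂₂ = 157/2672 ≈ 0.05876.
Pooled p̂ = (47+157)/(1071+2672) = 204/3743 = 0.05450.
SE = √(0.0515313 × 0.00130796) = 0.00821.
z = (0.04388 − 0.05876)/0.00821 = -0.01488/0.00821 = -1.812.
p-value = P(Z < -1.812) ≈ 0.0350; since p > α = 0.025, fail to reject H₀.

z = -1.812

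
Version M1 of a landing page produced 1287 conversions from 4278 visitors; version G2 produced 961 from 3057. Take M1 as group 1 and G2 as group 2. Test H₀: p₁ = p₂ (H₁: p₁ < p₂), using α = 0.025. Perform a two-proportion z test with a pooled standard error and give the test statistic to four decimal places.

p̂₁ = 1287/4278 ≈ 0.3008415, p̂₂ = 961/3057 ≈ 0.3143605.
Pooled p̂ = (1287+961)/(4278+3057) = 2248/7335 = 0.3064758.
SE = √(p̂(1−p̂)(1/n₁+1/n₂)) = √(0.3064758·0.6935242·0.000560872) = √(0.000119212) = 0.0109184.
z = (0.3008415 − 0.3143605)/0.0109184 = -0.0135190/0.0109184 = -1.2382.
p-value = P(Z < -1.238) ≈ 0.1078. With α = 0.025, fail to reject H₀.

z = -1.2382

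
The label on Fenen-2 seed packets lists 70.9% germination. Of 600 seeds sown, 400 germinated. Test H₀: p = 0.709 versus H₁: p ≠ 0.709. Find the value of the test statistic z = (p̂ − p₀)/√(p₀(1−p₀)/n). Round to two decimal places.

p̂ = 400/600 ≈ 0.66667.
Standard error under H₀: √(0.709×0.291/600) = 0.01854.
z = (0.66667 − 0.709)/0.01854 = -0.04233/0.01854 = -2.28.

z = -2.28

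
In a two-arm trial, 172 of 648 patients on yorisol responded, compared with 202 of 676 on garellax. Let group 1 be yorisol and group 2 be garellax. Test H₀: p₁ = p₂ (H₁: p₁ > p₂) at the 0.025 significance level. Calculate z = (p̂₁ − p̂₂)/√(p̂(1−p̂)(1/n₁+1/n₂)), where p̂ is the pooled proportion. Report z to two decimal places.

z = -1.35

p̂₁ = 172/648 = 0.2654, p̂₂ = 202/676 = 0.2988.
Pooled p̂ = (172+202)/(648+676) = 374/1324 = 0.2825.
SE = √(p̂(1−p̂)(1/n₁+1/n₂)) = √(0.2825·0.7175·0.0030225) = √(0.000612612) = 0.0248.
z = (0.2654 − 0.2988)/0.0248 = -0.0334/0.0248 = -1.35.
p-value = P(Z > -1.349) ≈ 0.9113; since p > α = 0.025, fail to reject H₀.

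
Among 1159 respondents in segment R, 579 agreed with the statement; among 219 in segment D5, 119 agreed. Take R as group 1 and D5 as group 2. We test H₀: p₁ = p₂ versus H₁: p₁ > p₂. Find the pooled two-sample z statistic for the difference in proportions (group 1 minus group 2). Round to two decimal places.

p̂₁ = 579/1159 = 0.4996, p̂₂ = 119/219 = 0.5434.
Pooled p̂ = (579+119)/(1159+219) = 698/1378 = 0.5065.
SE = √(p̂(1−p̂)(1/n₁+1/n₂)) = √(0.5065·0.4935·0.00542902) = √(0.00135702) = 0.0368.
z = (0.4996 − 0.5434)/0.0368 = -0.0438/0.0368 = -1.19.

z = -1.19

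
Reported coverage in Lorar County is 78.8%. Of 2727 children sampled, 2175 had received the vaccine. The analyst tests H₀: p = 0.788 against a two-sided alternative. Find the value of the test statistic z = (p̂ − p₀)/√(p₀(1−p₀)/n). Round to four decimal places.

z = 1.2240

p̂ = 2175/2727 = 0.797580.
Under H₀, SE = √(0.788·0.212/2727) = √(6.126e-05) = 0.007827.
z = (0.797580 − 0.788)/0.007827 = 0.009580/0.007827 = 1.2240.
Two-sided p-value ≈ 2·Φ(−1.224) = 0.2210.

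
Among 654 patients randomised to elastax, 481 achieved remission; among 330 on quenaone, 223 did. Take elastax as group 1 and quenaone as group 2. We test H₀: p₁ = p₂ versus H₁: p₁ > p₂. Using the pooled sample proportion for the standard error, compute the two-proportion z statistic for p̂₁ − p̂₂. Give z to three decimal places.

z = 1.960

p̂₁ = 481/654 = 0.73547, p̂₂ = 223/330 = 0.67576.
Pooled p̂ = (481+223)/(654+330) = 704/984 = 0.71545.
SE = √(0.203583 × 0.00455936) = 0.03047.
z = (0.73547 − 0.67576)/0.03047 = 0.05971/0.03047 = 1.960.
p-value = P(Z > 1.960) ≈ 0.0250.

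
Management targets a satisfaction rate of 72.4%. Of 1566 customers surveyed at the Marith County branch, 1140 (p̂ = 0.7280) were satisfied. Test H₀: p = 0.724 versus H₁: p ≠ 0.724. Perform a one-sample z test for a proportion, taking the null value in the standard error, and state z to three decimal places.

z = 0.351

p̂ = 1140/1566 = 0.72797.
SE = √(p₀(1−p₀)/n) = √(0.19982/1566) = 0.01130.
z = (0.72797 − 0.724)/0.01130 = 0.00397/0.01130 = 0.351.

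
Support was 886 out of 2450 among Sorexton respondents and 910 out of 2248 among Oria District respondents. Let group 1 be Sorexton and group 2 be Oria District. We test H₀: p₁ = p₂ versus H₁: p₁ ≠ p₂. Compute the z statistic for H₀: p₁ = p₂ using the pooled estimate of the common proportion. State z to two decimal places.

z = -3.04

p̂₁ = 886/2450 ≈ 0.3616, p̂₂ = 910/2248 ≈ 0.4048.
Pooled p̂ = (886+910)/(2450+2248) = 1796/4698 = 0.3823.
SE = √(p̂(1−p̂)(1/n₁+1/n₂)) = √(0.3823·0.6177·0.000853003) = √(0.000201432) = 0.0142.
z = (0.3616 − 0.4048)/0.0142 = -0.0432/0.0142 = -3.04.
Two-sided p-value ≈ 2·Φ(−3.042) = 0.0024.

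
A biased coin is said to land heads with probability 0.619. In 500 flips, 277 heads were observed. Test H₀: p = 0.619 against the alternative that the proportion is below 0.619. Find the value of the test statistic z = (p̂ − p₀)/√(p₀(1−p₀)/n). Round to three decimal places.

p̂ = 277/500 = 0.55400.
Under H₀, SE = √(0.619·0.381/500) = √(0.000471678) = 0.02172.
z = (0.55400 − 0.619)/0.02172 = -0.06500/0.02172 = -2.993.

z = -2.993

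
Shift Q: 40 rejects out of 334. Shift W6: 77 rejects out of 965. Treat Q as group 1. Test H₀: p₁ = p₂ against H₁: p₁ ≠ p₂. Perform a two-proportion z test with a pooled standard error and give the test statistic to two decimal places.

z = 2.20

p̂₁ = 40/334 = 0.1198, p̂₂ = 77/965 = 0.0798.
Pooled p̂ = (40+77)/(334+965) = 117/1299 = 0.0901.
SE = √(p̂(1−p̂)(1/n₁+1/n₂)) = √(0.0901·0.9099·0.00403028) = √(0.000330309) = 0.0182.
z = (0.1198 − 0.0798)/0.0182 = 0.0400/0.0182 = 2.20.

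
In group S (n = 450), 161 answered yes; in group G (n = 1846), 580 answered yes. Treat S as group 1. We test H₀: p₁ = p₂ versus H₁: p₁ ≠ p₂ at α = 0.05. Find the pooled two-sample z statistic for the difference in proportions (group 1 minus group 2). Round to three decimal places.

z = 1.773

p̂₁ = 161/450 = 0.35778, p̂₂ = 580/1846 = 0.31419.
Pooled p̂ = (161+580)/(450+1846) = 741/2296 = 0.32274.
SE = √(p̂(1−p̂)(1/n₁+1/n₂)) = √(0.32274·0.67726·0.00276393) = √(0.000604133) = 0.02458.
z = (0.35778 − 0.31419)/0.02458 = 0.04359/0.02458 = 1.773.
p-value = 2·P(Z > 1.773) ≈ 0.0762, so at α = 0.05 we fail to reject H₀.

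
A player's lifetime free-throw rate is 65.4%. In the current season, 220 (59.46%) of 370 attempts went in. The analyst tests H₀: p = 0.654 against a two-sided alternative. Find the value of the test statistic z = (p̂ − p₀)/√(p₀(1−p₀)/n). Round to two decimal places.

p̂ = 220/370 = 0.5946.
Standard error under H₀: √(0.654×0.346/370) = 0.0247.
z = (0.5946 − 0.654)/0.0247 = -0.0594/0.0247 = -2.40.

z = -2.40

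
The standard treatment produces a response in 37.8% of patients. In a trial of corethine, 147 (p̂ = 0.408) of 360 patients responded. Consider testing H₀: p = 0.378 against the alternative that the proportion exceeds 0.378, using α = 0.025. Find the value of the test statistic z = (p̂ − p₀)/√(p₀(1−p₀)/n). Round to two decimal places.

z = 1.19

p̂ = 147/360 ≈ 0.40833.
Standard error under H₀: √(0.378×0.622/360) = 0.02556.
z = (0.40833 − 0.378)/0.02556 = 0.03033/0.02556 = 1.19.
p-value = P(Z > 1.187) ≈ 0.1176; since p > α = 0.025, fail to reject H₀.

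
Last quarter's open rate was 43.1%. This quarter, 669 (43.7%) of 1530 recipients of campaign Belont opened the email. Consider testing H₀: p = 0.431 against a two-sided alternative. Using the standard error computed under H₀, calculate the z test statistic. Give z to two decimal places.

z = 0.49

p̂ = 669/1530 ≈ 0.43725.
SE = √(p₀(1−p₀)/n) = √(0.24524/1530) = 0.01266.
z = (0.43725 − 0.431)/0.01266 = 0.00625/0.01266 = 0.49.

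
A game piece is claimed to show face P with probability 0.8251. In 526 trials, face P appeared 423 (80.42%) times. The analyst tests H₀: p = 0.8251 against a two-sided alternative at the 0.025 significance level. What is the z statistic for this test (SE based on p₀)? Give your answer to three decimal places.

p̂ = 423/526 ≈ 0.80418.
Standard error under H₀: √(0.8251×0.1749/526) = 0.01656.
z = (0.80418 − 0.8251)/0.01656 = -0.02092/0.01656 = -1.263.
Two-sided p-value ≈ 2·Φ(−1.263) = 0.2066. With α = 0.025, fail to reject H₀.

z = -1.263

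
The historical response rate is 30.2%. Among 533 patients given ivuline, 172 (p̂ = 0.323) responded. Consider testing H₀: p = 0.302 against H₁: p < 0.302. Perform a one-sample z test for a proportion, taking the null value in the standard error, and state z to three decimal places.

p̂ = 172/533 = 0.32270.
Under H₀, SE = √(0.302·0.698/533) = √(0.00039549) = 0.01989.
z = (0.32270 − 0.302)/0.01989 = 0.02070/0.01989 = 1.041.
p-value = P(Z < 1.041) ≈ 0.8511.

z = 1.041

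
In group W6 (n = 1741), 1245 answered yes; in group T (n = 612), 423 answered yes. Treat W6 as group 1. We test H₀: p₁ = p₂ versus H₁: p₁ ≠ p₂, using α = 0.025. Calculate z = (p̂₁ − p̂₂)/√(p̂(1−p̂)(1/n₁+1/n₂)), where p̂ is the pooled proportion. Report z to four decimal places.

p̂₁ = 1245/1741 ≈ 0.715106, p̂₂ = 423/612 ≈ 0.691176.
Pooled p̂ = (1245+423)/(1741+612) = 1668/2353 = 0.708882.
SE = √(p̂(1−p̂)(1/n₁+1/n₂)) = √(0.708882·0.291118·0.00220837) = √(0.000455737) = 0.021348.
z = (0.715106 − 0.691176)/0.021348 = 0.023930/0.021348 = 1.1209.
Two-sided p-value ≈ 2·Φ(−1.121) = 0.2623, so at α = 0.025 we fail to reject H₀.

z = 1.1209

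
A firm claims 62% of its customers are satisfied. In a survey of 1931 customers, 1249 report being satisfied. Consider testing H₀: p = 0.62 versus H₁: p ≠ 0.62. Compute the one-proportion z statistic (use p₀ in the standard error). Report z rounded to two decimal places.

z = 2.43

p̂ = 1249/1931 = 0.64682.
Standard error under H₀: √(0.62×0.38/1931) = 0.01105.
z = (0.64682 − 0.62)/0.01105 = 0.02682/0.01105 = 2.43.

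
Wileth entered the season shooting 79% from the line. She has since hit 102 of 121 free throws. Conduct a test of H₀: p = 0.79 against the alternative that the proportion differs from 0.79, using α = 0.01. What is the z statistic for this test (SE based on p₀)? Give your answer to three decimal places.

z = 1.431

p̂ = 102/121 = 0.84298.
Standard error under H₀: √(0.79×0.21/121) = 0.03703.
z = (0.84298 − 0.79)/0.03703 = 0.05298/0.03703 = 1.431.
p-value = 2·P(Z > 1.431) ≈ 0.1525, so at α = 0.01 we fail to reject H₀.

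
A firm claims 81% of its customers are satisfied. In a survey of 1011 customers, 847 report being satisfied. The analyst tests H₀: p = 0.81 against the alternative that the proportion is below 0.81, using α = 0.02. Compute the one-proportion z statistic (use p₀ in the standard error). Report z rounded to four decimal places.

p̂ = 847/1011 ≈ 0.837784.
Standard error under H₀: √(0.81×0.19/1011) = 0.012338.
z = (0.837784 − 0.81)/0.012338 = 0.027784/0.012338 = 2.2519.
p-value = P(Z < 2.252) ≈ 0.9878; since p > α = 0.02, fail to reject H₀.

z = 2.2519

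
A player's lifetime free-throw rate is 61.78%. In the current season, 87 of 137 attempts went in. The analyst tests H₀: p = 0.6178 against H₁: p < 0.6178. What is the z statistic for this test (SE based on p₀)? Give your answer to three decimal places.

p̂ = 87/137 = 0.63504.
Under H₀, SE = √(0.6178·0.3822/137) = √(0.00172353) = 0.04152.
z = (0.63504 − 0.6178)/0.04152 = 0.01724/0.04152 = 0.415.
p-value = P(Z < 0.415) ≈ 0.6610.

z = 0.415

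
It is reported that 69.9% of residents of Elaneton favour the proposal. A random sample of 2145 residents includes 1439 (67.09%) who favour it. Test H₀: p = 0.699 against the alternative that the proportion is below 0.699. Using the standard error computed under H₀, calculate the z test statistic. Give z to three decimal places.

z = -2.841

p̂ = 1439/2145 ≈ 0.670862.
Standard error under H₀: √(0.699×0.301/2145) = 0.009904.
z = (0.670862 − 0.699)/0.009904 = -0.028138/0.009904 = -2.841.
p-value = P(Z < -2.841) ≈ 0.0022.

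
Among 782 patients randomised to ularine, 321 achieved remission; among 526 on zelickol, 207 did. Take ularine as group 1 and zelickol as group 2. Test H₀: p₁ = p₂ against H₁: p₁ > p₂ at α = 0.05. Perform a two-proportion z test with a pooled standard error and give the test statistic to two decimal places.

p̂₁ = 321/782 = 0.4105, p̂₂ = 207/526 = 0.3935.
Pooled p̂ = (321+207)/(782+526) = 528/1308 = 0.4037.
SE = √(0.24072 × 0.00317991) = 0.0277.
z = (0.4105 − 0.3935)/0.0277 = 0.0170/0.0277 = 0.61.
p-value = P(Z > 0.613) ≈ 0.2701, so at α = 0.05 we fail to reject H₀.

z = 0.61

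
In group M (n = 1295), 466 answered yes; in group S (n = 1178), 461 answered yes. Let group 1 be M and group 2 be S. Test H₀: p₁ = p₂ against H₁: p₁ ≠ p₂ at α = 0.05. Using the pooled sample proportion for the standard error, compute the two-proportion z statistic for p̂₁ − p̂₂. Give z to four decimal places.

p̂₁ = 466/1295 ≈ 0.359846, p̂₂ = 461/1178 ≈ 0.391341.
Pooled p̂ = (466+461)/(1295+1178) = 927/2473 = 0.374848.
SE = √(0.234337 × 0.0016211) = 0.019491.
z = (0.359846 − 0.391341)/0.019491 = -0.031495/0.019491 = -1.6159.
Two-sided p-value ≈ 2·Φ(−1.616) = 0.1061, so at α = 0.05 we fail to reject H₀.

z = -1.6159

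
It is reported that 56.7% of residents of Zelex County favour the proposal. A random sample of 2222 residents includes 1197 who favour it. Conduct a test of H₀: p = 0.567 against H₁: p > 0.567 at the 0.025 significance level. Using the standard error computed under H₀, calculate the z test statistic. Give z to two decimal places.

z = -2.69

p̂ = 1197/2222 = 0.53870.
Standard error under H₀: √(0.567×0.433/2222) = 0.01051.
z = (0.53870 − 0.567)/0.01051 = -0.02830/0.01051 = -2.69.
p-value = P(Z > -2.692) ≈ 0.9964, so at α = 0.025 we fail to reject H₀.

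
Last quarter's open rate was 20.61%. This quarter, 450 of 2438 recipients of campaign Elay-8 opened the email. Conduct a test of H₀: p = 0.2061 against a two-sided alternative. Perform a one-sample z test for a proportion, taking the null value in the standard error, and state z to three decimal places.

p̂ = 450/2438 ≈ 0.184578.
Standard error under H₀: √(0.2061×0.7939/2438) = 0.008192.
z = (0.184578 − 0.2061)/0.008192 = -0.021522/0.008192 = -2.627.
p-value = 2·P(Z > 2.627) ≈ 0.0086.

z = -2.627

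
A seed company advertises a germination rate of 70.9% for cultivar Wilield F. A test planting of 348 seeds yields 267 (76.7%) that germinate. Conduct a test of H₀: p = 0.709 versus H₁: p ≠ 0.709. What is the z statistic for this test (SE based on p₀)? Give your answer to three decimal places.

z = 2.392

p̂ = 267/348 = 0.76724.
Under H₀, SE = √(0.709·0.291/348) = √(0.000592871) = 0.02435.
z = (0.76724 − 0.709)/0.02435 = 0.05824/0.02435 = 2.392.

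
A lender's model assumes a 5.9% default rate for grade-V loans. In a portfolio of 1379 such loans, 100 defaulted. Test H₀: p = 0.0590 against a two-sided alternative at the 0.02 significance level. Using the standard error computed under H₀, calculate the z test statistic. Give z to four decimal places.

z = 2.1302

p̂ = 100/1379 = 0.072516.
Standard error under H₀: √(0.059×0.941/1379) = 0.006345.
z = (0.072516 − 0.059)/0.006345 = 0.013516/0.006345 = 2.1302.
Two-sided p-value ≈ 2·Φ(−2.130) = 0.0332; since p > α = 0.02, fail to reject H₀.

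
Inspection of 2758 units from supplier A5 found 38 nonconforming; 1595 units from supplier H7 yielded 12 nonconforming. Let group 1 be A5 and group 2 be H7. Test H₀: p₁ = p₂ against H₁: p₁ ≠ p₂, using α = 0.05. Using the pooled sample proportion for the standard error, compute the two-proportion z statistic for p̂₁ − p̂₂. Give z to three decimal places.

z = 1.866

p̂₁ = 38/2758 = 0.013778, p̂₂ = 12/1595 = 0.007524.
Pooled p̂ = (38+12)/(2758+1595) = 50/4353 = 0.011486.
SE = √(p̂(1−p̂)(1/n₁+1/n₂)) = √(0.011486·0.988514·0.000989541) = √(1.12356e-05) = 0.003352.
z = (0.013778 − 0.007524)/0.003352 = 0.006254/0.003352 = 1.866.
Two-sided p-value ≈ 2·Φ(−1.866) = 0.0620, so at α = 0.05 we fail to reject H₀.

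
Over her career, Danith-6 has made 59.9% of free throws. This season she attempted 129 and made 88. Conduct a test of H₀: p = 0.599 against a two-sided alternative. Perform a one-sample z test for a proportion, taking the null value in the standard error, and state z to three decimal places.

z = 1.927

p̂ = 88/129 = 0.68217.
Standard error under H₀: √(0.599×0.401/129) = 0.04315.
z = (0.68217 − 0.599)/0.04315 = 0.08317/0.04315 = 1.927.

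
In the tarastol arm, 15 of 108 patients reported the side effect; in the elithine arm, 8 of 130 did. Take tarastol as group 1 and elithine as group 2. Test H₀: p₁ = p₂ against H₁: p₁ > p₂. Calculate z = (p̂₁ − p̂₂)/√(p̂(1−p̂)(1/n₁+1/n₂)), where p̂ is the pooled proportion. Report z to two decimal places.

z = 2.01

p̂₁ = 15/108 = 0.1389, p̂₂ = 8/130 = 0.0615.
Pooled p̂ = (15+8)/(108+130) = 23/238 = 0.0966.
SE = √(0.0872996 × 0.0169516) = 0.0385.
z = (0.1389 − 0.0615)/0.0385 = 0.0774/0.0385 = 2.01.
p-value = P(Z > 2.011) ≈ 0.0222.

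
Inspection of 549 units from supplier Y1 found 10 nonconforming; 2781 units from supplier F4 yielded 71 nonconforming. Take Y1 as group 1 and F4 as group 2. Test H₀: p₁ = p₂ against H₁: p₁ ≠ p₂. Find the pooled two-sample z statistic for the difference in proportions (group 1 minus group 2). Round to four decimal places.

p̂₁ = 10/549 = 0.0182149, p̂₂ = 71/2781 = 0.0255304.
Pooled p̂ = (10+71)/(549+2781) = 81/3330 = 0.0243243.
SE = √(0.0237327 × 0.00218108) = 0.0071946.
z = (0.0182149 − 0.0255304)/0.0071946 = -0.0073155/0.0071946 = -1.0168.
p-value = 2·P(Z > 1.017) ≈ 0.3093.

z = -1.0168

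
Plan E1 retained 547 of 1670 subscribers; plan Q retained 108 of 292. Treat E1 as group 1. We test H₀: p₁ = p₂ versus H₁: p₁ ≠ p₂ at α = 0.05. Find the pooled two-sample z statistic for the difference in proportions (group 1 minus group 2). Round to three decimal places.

p̂₁ = 547/1670 = 0.32754, p̂₂ = 108/292 = 0.36986.
Pooled p̂ = (547+108)/(1670+292) = 655/1962 = 0.33384.
SE = √(0.222392 × 0.00402346) = 0.02991.
z = (0.32754 − 0.36986)/0.02991 = -0.04232/0.02991 = -1.415.
p-value = 2·P(Z > 1.415) ≈ 0.1572, so at α = 0.05 we fail to reject H₀.

z = -1.415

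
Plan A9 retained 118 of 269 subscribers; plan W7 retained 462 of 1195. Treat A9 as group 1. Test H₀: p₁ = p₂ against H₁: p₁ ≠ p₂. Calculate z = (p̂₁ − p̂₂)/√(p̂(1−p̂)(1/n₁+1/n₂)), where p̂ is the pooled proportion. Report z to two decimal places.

p̂₁ = 118/269 = 0.4387, p̂₂ = 462/1195 = 0.3866.
Pooled p̂ = (118+462)/(269+1195) = 580/1464 = 0.3962.
SE = √(0.23922 × 0.00455429) = 0.0330.
z = (0.4387 − 0.3866)/0.0330 = 0.0521/0.0330 = 1.58.

z = 1.58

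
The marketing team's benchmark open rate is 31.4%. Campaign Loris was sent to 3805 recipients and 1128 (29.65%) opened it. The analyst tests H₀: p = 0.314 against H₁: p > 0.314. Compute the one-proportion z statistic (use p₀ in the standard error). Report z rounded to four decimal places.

z = -2.3323

p̂ = 1128/3805 ≈ 0.296452.
SE = √(p₀(1−p₀)/n) = √(0.2154/3805) = 0.007524.
z = (0.296452 − 0.314)/0.007524 = -0.017548/0.007524 = -2.3323.
p-value = P(Z > -2.332) ≈ 0.9902.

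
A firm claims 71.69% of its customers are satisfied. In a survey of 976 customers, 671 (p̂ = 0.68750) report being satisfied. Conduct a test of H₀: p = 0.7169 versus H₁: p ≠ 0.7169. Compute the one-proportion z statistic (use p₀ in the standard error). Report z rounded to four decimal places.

z = -2.0388

p̂ = 671/976 ≈ 0.687500.
Standard error under H₀: √(0.7169×0.2831/976) = 0.014420.
z = (0.687500 − 0.7169)/0.014420 = -0.029400/0.014420 = -2.0388.
p-value = 2·P(Z > 2.039) ≈ 0.0415.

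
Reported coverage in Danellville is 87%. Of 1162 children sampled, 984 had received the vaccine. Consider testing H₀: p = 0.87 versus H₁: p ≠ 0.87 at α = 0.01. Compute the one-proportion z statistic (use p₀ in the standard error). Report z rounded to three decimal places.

p̂ = 984/1162 ≈ 0.846816.
Standard error under H₀: √(0.87×0.13/1162) = 0.009866.
z = (0.846816 − 0.87)/0.009866 = -0.023184/0.009866 = -2.350.
p-value = 2·P(Z > 2.350) ≈ 0.0188; since p > α = 0.01, fail to reject H₀.

z = -2.350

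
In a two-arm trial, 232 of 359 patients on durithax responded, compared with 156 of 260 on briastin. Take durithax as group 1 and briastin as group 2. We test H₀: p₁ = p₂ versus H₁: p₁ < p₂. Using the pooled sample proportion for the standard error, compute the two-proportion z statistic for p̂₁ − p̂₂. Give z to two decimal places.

z = 1.17

p̂₁ = 232/359 = 0.6462, p̂₂ = 156/260 = 0.6000.
Pooled p̂ = (232+156)/(359+260) = 388/619 = 0.6268.
SE = √(p̂(1−p̂)(1/n₁+1/n₂)) = √(0.6268·0.3732·0.00663167) = √(0.00155126) = 0.0394.
z = (0.6462 − 0.6000)/0.0394 = 0.0462/0.0394 = 1.17.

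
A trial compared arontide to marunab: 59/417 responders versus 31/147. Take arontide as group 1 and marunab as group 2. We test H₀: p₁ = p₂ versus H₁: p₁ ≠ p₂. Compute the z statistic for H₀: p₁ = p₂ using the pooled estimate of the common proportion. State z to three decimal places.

z = -1.976

p̂₁ = 59/417 ≈ 0.141487, p̂₂ = 31/147 ≈ 0.210884.
Pooled p̂ = (59+31)/(417+147) = 90/564 = 0.159574.
SE = √(0.13411 × 0.0092008) = 0.035127.
z = (0.141487 − 0.210884)/0.035127 = -0.069397/0.035127 = -1.976.
p-value = 2·P(Z > 1.976) ≈ 0.0482.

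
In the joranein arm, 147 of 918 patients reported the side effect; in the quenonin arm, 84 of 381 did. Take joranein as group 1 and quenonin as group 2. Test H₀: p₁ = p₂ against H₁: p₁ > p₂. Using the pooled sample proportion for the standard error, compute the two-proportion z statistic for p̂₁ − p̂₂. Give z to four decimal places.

z = -2.5895

p̂₁ = 147/918 = 0.1601307, p̂₂ = 84/381 = 0.2204724.
Pooled p̂ = (147+84)/(918+381) = 231/1299 = 0.1778291.
SE = √(p̂(1−p̂)(1/n₁+1/n₂)) = √(0.1778291·0.8221709·0.003714) = √(0.000543008) = 0.0233025.
z = (0.1601307 − 0.2204724)/0.0233025 = -0.0603417/0.0233025 = -2.5895.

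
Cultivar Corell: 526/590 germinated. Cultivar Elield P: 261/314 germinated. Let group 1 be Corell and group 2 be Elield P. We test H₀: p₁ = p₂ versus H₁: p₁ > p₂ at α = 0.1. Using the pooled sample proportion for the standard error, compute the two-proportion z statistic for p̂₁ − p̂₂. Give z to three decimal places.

p̂₁ = 526/590 = 0.89153, p̂₂ = 261/314 = 0.83121.
Pooled p̂ = (526+261)/(590+314) = 787/904 = 0.87058.
SE = √(p̂(1−p̂)(1/n₁+1/n₂)) = √(0.87058·0.12942·0.00487963) = √(0.000549807) = 0.02345.
z = (0.89153 − 0.83121)/0.02345 = 0.06032/0.02345 = 2.572.
p-value = P(Z > 2.572) ≈ 0.0051; since p < α = 0.1, reject H₀.

z = 2.572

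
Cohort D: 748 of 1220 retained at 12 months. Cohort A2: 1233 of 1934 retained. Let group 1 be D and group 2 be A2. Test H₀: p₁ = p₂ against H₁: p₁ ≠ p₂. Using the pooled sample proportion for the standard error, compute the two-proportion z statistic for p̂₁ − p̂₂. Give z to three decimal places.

z = -1.382

p̂₁ = 748/1220 = 0.613115, p̂₂ = 1233/1934 = 0.637539.
Pooled p̂ = (748+1233)/(1220+1934) = 1981/3154 = 0.628091.
SE = √(0.233593 × 0.00133674) = 0.017671.
z = (0.613115 − 0.637539)/0.017671 = -0.024424/0.017671 = -1.382.
p-value = 2·P(Z > 1.382) ≈ 0.1669.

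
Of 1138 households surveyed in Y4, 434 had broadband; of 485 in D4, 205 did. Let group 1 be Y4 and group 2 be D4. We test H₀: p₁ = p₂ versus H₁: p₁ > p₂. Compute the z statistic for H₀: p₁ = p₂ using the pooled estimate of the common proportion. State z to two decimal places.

z = -1.56

p̂₁ = 434/1138 ≈ 0.3814, p̂₂ = 205/485 ≈ 0.4227.
Pooled p̂ = (434+205)/(1138+485) = 639/1623 = 0.3937.
SE = √(p̂(1−p̂)(1/n₁+1/n₂)) = √(0.3937·0.6063·0.00294059) = √(0.000701929) = 0.0265.
z = (0.3814 − 0.4227)/0.0265 = -0.0413/0.0265 = -1.56.
p-value = P(Z > -1.559) ≈ 0.9405.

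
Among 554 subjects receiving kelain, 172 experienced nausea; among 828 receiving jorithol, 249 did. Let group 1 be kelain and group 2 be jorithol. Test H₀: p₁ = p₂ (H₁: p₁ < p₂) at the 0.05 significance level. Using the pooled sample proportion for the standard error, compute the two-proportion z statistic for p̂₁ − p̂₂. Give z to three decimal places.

p̂₁ = 172/554 = 0.31047, p̂₂ = 249/828 = 0.30072.
Pooled p̂ = (172+249)/(554+828) = 421/1382 = 0.30463.
SE = √(0.211831 × 0.00301278) = 0.02526.
z = (0.31047 − 0.30072)/0.02526 = 0.00975/0.02526 = 0.386.
p-value = P(Z < 0.386) ≈ 0.6502. With α = 0.05, fail to reject H₀.

z = 0.386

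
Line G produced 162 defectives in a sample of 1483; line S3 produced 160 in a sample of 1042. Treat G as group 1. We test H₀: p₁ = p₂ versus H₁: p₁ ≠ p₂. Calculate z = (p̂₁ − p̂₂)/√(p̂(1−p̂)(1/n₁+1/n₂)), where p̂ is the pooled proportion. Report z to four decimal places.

z = -3.2865

p̂₁ = 162/1483 ≈ 0.1092380, p̂₂ = 160/1042 ≈ 0.1535509.
Pooled p̂ = (162+160)/(1483+1042) = 322/2525 = 0.1275248.
SE = √(0.111262 × 0.001634) = 0.0134834.
z = (0.1092380 − 0.1535509)/0.0134834 = -0.0443129/0.0134834 = -3.2865.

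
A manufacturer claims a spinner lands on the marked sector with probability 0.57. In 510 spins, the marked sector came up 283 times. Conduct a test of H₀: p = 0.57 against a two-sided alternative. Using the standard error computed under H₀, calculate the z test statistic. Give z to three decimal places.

z = -0.689

p̂ = 283/510 = 0.55490.
SE = √(p₀(1−p₀)/n) = √(0.2451/510) = 0.02192.
z = (0.55490 − 0.57)/0.02192 = -0.01510/0.02192 = -0.689.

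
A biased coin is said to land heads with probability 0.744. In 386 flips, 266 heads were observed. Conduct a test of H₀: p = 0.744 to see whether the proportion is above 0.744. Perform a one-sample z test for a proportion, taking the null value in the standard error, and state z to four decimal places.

p̂ = 266/386 = 0.6891192.
Under H₀, SE = √(0.744·0.256/386) = √(0.00049343) = 0.0222133.
z = (0.6891192 − 0.744)/0.0222133 = -0.0548808/0.0222133 = -2.4706.

z = -2.4706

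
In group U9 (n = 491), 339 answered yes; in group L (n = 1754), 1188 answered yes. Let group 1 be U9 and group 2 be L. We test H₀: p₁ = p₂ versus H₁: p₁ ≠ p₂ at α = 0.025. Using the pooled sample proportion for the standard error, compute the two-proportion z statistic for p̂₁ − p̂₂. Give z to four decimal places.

p̂₁ = 339/491 = 0.690428, p̂₂ = 1188/1754 = 0.677309.
Pooled p̂ = (339+1188)/(491+1754) = 1527/2245 = 0.680178.
SE = √(0.217536 × 0.00260679) = 0.023813.
z = (0.690428 − 0.677309)/0.023813 = 0.013119/0.023813 = 0.5509.
p-value = 2·P(Z > 0.551) ≈ 0.5817, so at α = 0.025 we fail to reject H₀.

z = 0.5509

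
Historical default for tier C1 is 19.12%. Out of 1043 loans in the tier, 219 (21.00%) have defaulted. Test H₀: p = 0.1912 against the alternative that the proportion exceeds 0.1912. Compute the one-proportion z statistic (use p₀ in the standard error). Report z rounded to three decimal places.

p̂ = 219/1043 ≈ 0.209971.
Under H₀, SE = √(0.1912·0.8088/1043) = √(0.000148267) = 0.012176.
z = (0.209971 − 0.1912)/0.012176 = 0.018771/0.012176 = 1.542.
p-value = P(Z > 1.542) ≈ 0.0616.

z = 1.542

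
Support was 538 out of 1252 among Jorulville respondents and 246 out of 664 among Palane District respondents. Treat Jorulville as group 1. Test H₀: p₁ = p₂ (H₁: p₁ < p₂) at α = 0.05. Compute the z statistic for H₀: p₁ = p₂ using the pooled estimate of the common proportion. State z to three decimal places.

p̂₁ = 538/1252 ≈ 0.429712, p̂₂ = 246/664 ≈ 0.370482.
Pooled p̂ = (538+246)/(1252+664) = 784/1916 = 0.409186.
SE = √(0.241753 × 0.00230475) = 0.023605.
z = (0.429712 − 0.370482)/0.023605 = 0.059230/0.023605 = 2.509.
p-value = P(Z < 2.509) ≈ 0.9940, so at α = 0.05 we fail to reject H₀.

z = 2.509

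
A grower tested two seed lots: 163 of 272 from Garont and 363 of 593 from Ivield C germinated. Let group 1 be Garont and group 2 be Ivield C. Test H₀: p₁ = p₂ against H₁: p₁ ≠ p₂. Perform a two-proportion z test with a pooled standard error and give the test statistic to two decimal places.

p̂₁ = 163/272 ≈ 0.5993, p̂₂ = 363/593 ≈ 0.6121.
Pooled p̂ = (163+363)/(272+593) = 526/865 = 0.6081.
SE = √(0.238316 × 0.00536281) = 0.0357.
z = (0.5993 − 0.6121)/0.0357 = -0.0128/0.0357 = -0.36.
Two-sided p-value ≈ 2·Φ(−0.360) = 0.7187.

z = -0.36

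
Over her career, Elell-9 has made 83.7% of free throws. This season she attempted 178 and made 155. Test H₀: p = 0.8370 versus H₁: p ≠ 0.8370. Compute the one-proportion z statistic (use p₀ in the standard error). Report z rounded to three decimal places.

p̂ = 155/178 = 0.87079.
Under H₀, SE = √(0.837·0.163/178) = √(0.000766466) = 0.02769.
z = (0.87079 − 0.837)/0.02769 = 0.03379/0.02769 = 1.220.
Two-sided p-value ≈ 2·Φ(−1.220) = 0.2223.

z = 1.220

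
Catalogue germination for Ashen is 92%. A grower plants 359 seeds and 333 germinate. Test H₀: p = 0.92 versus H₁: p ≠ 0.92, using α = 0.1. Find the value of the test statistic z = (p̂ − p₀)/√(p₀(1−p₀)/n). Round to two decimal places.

p̂ = 333/359 ≈ 0.9276.
Standard error under H₀: √(0.92×0.08/359) = 0.0143.
z = (0.9276 − 0.92)/0.0143 = 0.0076/0.0143 = 0.53.
Two-sided p-value ≈ 2·Φ(−0.529) = 0.5967. With α = 0.1, fail to reject H₀.

z = 0.53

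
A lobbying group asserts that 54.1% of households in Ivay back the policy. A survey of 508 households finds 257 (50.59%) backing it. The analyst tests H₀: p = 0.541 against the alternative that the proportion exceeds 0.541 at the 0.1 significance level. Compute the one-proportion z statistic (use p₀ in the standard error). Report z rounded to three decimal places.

p̂ = 257/508 ≈ 0.50591.
SE = √(p₀(1−p₀)/n) = √(0.24832/508) = 0.02211.
z = (0.50591 − 0.541)/0.02211 = -0.03509/0.02211 = -1.587.
p-value = P(Z > -1.587) ≈ 0.9438, so at α = 0.1 we fail to reject H₀.

z = -1.587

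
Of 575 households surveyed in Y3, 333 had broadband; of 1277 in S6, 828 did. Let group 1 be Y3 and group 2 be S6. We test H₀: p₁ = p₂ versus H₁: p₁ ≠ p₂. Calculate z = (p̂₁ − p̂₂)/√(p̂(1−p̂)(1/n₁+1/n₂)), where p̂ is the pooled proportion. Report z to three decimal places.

z = -2.852

p̂₁ = 333/575 ≈ 0.579130, p̂₂ = 828/1277 ≈ 0.648395.
Pooled p̂ = (333+828)/(575+1277) = 1161/1852 = 0.626890.
SE = √(0.233899 × 0.00252222) = 0.024289.
z = (0.579130 − 0.648395)/0.024289 = -0.069265/0.024289 = -2.852.
p-value = 2·P(Z > 2.852) ≈ 0.0043.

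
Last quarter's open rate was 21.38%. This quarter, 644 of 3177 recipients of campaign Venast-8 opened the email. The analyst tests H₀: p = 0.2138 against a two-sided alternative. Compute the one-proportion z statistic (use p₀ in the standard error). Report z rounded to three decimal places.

z = -1.525

p̂ = 644/3177 ≈ 0.20271.
SE = √(p₀(1−p₀)/n) = √(0.16809/3177) = 0.00727.
z = (0.20271 − 0.2138)/0.00727 = -0.01109/0.00727 = -1.525.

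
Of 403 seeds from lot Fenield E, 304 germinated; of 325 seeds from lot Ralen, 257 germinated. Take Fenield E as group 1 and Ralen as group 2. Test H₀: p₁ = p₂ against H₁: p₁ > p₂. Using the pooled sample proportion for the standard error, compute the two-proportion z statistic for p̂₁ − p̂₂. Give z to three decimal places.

p̂₁ = 304/403 ≈ 0.75434, p̂₂ = 257/325 ≈ 0.79077.
Pooled p̂ = (304+257)/(403+325) = 561/728 = 0.77060.
SE = √(p̂(1−p̂)(1/n₁+1/n₂)) = √(0.77060·0.22940·0.00555831) = √(0.000982561) = 0.03135.
z = (0.75434 − 0.79077)/0.03135 = -0.03643/0.03135 = -1.162.

z = -1.162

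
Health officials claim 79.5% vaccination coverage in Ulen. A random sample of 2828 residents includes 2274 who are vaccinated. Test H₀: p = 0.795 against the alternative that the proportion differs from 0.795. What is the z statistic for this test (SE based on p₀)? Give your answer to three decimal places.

p̂ = 2274/2828 ≈ 0.80410.
SE = √(p₀(1−p₀)/n) = √(0.16297/2828) = 0.00759.
z = (0.80410 − 0.795)/0.00759 = 0.00910/0.00759 = 1.199.
p-value = 2·P(Z > 1.199) ≈ 0.2305.

z = 1.199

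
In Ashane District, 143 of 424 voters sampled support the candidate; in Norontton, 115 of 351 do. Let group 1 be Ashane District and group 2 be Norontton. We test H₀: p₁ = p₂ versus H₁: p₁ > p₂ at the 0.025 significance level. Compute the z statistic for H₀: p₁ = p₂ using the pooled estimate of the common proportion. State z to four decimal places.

p̂₁ = 143/424 = 0.337264, p̂₂ = 115/351 = 0.327635.
Pooled p̂ = (143+115)/(424+351) = 258/775 = 0.332903.
SE = √(0.222079 × 0.00520749) = 0.034007.
z = (0.337264 − 0.327635)/0.034007 = 0.009629/0.034007 = 0.2831.
p-value = P(Z > 0.283) ≈ 0.3885. With α = 0.025, fail to reject H₀.

z = 0.2831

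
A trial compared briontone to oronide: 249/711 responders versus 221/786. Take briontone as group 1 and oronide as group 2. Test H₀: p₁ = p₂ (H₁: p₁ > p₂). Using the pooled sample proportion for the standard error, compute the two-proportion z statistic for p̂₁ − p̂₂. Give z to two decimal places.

z = 2.87

p̂₁ = 249/711 ≈ 0.35021, p̂₂ = 221/786 ≈ 0.28117.
Pooled p̂ = (249+221)/(711+786) = 470/1497 = 0.31396.
SE = √(0.21539 × 0.00267873) = 0.02402.
z = (0.35021 − 0.28117)/0.02402 = 0.06904/0.02402 = 2.87.
p-value = P(Z > 2.874) ≈ 0.0020.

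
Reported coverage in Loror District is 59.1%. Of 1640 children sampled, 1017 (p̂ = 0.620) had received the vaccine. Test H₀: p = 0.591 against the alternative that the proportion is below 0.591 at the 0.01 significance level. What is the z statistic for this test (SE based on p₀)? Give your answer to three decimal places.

p̂ = 1017/1640 = 0.62012.
Standard error under H₀: √(0.591×0.409/1640) = 0.01214.
z = (0.62012 − 0.591)/0.01214 = 0.02912/0.01214 = 2.399.
p-value = P(Z < 2.399) ≈ 0.9918, so at α = 0.01 we fail to reject H₀.

z = 2.399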